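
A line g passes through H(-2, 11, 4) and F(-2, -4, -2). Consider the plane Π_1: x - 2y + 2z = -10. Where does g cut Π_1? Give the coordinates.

(-2, 6, 2)

A direction vector for g is F − H = (0, -15, -6).
Substitute r = (-2, 11, 4) + t(0, -15, -6) into the plane: -16 + 18t = -10, so t = 1/3.
Intersection: (-2, 11, 4) + (1/3)·(0, -15, -6) = (-2, 6, 2).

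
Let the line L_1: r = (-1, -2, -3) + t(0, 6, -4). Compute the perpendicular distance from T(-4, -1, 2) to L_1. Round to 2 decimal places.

5.59

Taking (-1, -2, -3) on L_1 with direction v = (0, 6, -4): w = T − (-1, -2, -3) = (-3, 1, 5), and w × v = (-34, -12, -18).
Distance = |w × v| / |v| = √1624 / √52 ≈ 5.59.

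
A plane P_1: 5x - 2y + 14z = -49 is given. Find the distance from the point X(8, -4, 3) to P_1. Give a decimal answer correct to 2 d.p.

9.27

n·X − d = (5)·(8) + (-2)·(-4) + (14)·(3) − (-49) = 139; |n| = √225.
Distance = |139| / √225 = 139/√225 ≈ 9.27.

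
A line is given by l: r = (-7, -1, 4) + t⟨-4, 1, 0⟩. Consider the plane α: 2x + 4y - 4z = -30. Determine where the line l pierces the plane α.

(-3, -2, 4)

Substitute r = (-7, -1, 4) + t(-4, 1, 0) into the plane: -34 + (-4)t = -30, so t = -1.
Intersection: (-7, -1, 4) + (-1)·(-4, 1, 0) = (-3, -2, 4).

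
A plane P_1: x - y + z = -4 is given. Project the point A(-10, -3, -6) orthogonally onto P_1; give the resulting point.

(-7, -6, -3)

Foot = A − λn with λ = (n·A − d)/|n|² = (-13 − (-4))/3 = -3.
Foot = (-10, -3, -6) − (-3)·(1, -1, 1) = (-7, -6, -3).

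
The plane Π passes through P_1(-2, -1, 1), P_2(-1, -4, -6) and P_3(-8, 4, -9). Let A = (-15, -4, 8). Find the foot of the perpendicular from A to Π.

(-5, 4, 6)

P_1P_2 = (1, -3, -7), P_1P_3 = (-6, 5, -10); a normal to Π is P_1P_2 × P_1P_3 = (65, 52, -13).
Using P_1: Π has equation 65x + 52y - 13z = -195.
Foot = A − λn with λ = (n·A − d)/|n|² = (-1287 − (-195))/7098 = -2/13.
Foot = (-15, -4, 8) − (-2/13)·(65, 52, -13) = (-5, 4, 6).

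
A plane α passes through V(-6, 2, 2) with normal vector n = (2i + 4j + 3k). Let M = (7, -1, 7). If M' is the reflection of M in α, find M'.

α: n·r = n·V gives 2x + 4y + 3z = 2.
λ = (n·M − d)/|n|² = (31 − 2)/29 = 1.
Reflection = M − 2λn = (7, -1, 7) − 2·(2, 4, 3) = (3, -9, 1).

(3, -9, 1)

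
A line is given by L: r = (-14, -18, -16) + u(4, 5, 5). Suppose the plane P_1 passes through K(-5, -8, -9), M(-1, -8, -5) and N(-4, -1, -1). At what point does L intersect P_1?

(-2, -3, -1)

KM = (4, 0, 4), KN = (1, 7, 8); a normal to P_1 is KM × KN = (-28, -28, 28).
Using K: P_1 has equation -28x - 28y + 28z = 112.
Substitute r = (-14, -18, -16) + t(4, 5, 5) into the plane: 448 + (-112)t = 112, so t = 3.
Intersection: (-14, -18, -16) + 3·(4, 5, 5) = (-2, -3, -1).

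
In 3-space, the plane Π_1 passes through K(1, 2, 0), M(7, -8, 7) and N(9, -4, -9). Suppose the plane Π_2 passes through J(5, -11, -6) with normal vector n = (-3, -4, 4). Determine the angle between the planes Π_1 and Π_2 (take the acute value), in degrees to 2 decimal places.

54.47

KM = (6, -10, 7), KN = (8, -6, -9); a normal to Π_1 is KM × KN = (132, 110, 44).
Using K: Π_1 has equation 132x + 110y + 44z = 352.
Π_2: n·r = n·J gives -3x - 4y + 4z = 5.
cos θ = |n₁·n₂| / (|n₁||n₂|) = |-660| / (√31460 · √41).
θ = arccos(0.58113) ≈ 54.47°.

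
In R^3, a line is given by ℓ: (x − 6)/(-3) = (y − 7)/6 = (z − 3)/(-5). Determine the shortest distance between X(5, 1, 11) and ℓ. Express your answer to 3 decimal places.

4.987

ℓ has direction (-3, 6, -5) through (6, 7, 3).
Taking (6, 7, 3) on ℓ with direction v = (-3, 6, -5): w = X − (6, 7, 3) = (-1, -6, 8), and w × v = (-18, -29, -24).
Distance = |w × v| / |v| = √1741 / √70 ≈ 4.987.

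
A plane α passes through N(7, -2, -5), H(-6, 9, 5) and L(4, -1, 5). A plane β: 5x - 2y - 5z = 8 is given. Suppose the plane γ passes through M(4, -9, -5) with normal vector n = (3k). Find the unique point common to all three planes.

(-1, 6, -5)

NH = (-13, 11, 10), NL = (-3, 1, 10); a normal to α is NH × NL = (100, 100, 20).
Using N: α has equation 100x + 100y + 20z = 400.
γ: n·r = n·M gives 3z = -15.
Solving the 3×3 linear system 100x + 100y + 20z = 400, 5x - 2y - 5z = 8, 3z = -15 (e.g. by elimination or Cramer's rule, determinant = -2100) gives (-1, 6, -5).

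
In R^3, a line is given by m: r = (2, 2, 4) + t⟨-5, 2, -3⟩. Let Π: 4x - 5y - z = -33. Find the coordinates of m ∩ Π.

Substitute r = (2, 2, 4) + t(-5, 2, -3) into the plane: -6 + (-27)t = -33, so t = 1.
Intersection: (2, 2, 4) + 1·(-5, 2, -3) = (-3, 4, 1).

(-3, 4, 1)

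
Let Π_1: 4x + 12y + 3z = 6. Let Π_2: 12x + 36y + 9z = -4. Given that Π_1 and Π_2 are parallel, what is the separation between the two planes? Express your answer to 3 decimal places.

Rescale Π_2 by 1/3: 4x + 12y + 3z = -4/3. Then distance = |6 − (-4/3)| / √169 ≈ 0.564.

0.564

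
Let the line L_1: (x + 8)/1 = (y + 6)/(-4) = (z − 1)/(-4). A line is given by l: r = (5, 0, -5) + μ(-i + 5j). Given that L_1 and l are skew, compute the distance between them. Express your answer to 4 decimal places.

L_1 has direction (1, -4, -4) through (-8, -6, 1).
Common perpendicular direction n = (1, -4, -4) × (-1, 5, 0) = (20, 4, 1).
With w = (5, 0, -5) − (-8, -6, 1) = (13, 6, -6), w · n = 278.
Distance = |w · n| / |n| = |278| / √417 ≈ 13.6137.

13.6137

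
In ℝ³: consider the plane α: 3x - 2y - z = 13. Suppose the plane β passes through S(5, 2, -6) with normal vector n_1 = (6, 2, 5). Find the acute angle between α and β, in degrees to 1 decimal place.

72.6

β: n_1·r = n_1·S gives 6x + 2y + 5z = 4.
cos θ = |n₁·n₂| / (|n₁||n₂|) = |9| / (√14 · √65).
θ = arccos(0.29835) ≈ 72.6°.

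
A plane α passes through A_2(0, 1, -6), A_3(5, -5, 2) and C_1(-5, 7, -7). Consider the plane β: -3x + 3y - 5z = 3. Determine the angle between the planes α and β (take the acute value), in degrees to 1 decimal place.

86.6

A_2A_3 = (5, -6, 8), A_2C_1 = (-5, 6, -1); a normal to α is A_2A_3 × A_2C_1 = (-42, -35, 0).
Using A_2: α has equation -42x - 35y = -35.
cos θ = |n₁·n₂| / (|n₁||n₂|) = |21| / (√2989 · √43).
θ = arccos(0.05858) ≈ 86.6°.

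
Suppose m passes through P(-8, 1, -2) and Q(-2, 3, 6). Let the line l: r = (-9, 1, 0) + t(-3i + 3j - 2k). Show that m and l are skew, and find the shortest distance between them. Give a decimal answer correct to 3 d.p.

1.960

A direction vector for m is Q − P = (6, 2, 8).
Common perpendicular direction n = (6, 2, 8) × (-3, 3, -2) = (-28, -12, 24).
With w = (-9, 1, 0) − (-8, 1, -2) = (-1, 0, 2), w · n = 76.
Since n ≠ 0 the lines are not parallel, and w · n = 76 ≠ 0 so they do not intersect; hence they are skew.
Distance = |w · n| / |n| = |76| / √1504 ≈ 1.960.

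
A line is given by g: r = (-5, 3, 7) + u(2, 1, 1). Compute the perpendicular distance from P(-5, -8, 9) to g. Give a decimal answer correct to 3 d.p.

10.559

Taking (-5, 3, 7) on g with direction v = (2, 1, 1): w = P − (-5, 3, 7) = (0, -11, 2), and w × v = (-13, 4, 22).
Distance = |w × v| / |v| = √669 / √6 ≈ 10.559.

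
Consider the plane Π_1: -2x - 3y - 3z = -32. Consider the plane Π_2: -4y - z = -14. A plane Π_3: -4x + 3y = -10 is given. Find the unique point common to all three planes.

Solving the 3×3 linear system -2x - 3y - 3z = -32, -4y - z = -14, -4x + 3y = -10 (e.g. by elimination or Cramer's rule, determinant = 30) gives (4, 2, 6).

(4, 2, 6)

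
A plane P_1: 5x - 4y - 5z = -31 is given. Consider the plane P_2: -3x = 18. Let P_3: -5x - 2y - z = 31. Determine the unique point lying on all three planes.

Solving the 3×3 linear system 5x - 4y - 5z = -31, -3x = 18, -5x - 2y - z = 31 (e.g. by elimination or Cramer's rule, determinant = -18) gives (-6, -1, 1).

(-6, -1, 1)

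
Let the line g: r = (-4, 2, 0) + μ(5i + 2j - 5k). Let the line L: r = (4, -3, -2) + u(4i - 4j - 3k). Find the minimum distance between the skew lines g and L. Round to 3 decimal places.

Common perpendicular direction n = (5, 2, -5) × (4, -4, -3) = (-26, -5, -28).
With w = (4, -3, -2) − (-4, 2, 0) = (8, -5, -2), w · n = -127.
Distance = |w · n| / |n| = |-127| / √1485 ≈ 3.296.

3.296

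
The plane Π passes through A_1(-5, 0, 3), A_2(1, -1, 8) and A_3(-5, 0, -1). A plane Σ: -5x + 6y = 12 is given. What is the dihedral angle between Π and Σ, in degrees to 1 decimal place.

A_1A_2 = (6, -1, 5), A_1A_3 = (0, 0, -4); a normal to Π is A_1A_2 × A_1A_3 = (4, 24, 0).
Using A_1: Π has equation 4x + 24y = -20.
cos θ = |n₁·n₂| / (|n₁||n₂|) = |124| / (√592 · √61).
θ = arccos(0.65252) ≈ 49.3°.

49.3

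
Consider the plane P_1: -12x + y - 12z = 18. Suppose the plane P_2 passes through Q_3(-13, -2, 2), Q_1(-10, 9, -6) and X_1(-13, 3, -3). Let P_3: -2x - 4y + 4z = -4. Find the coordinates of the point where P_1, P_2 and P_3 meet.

(-4, 6, 3)

Q_3Q_1 = (3, 11, -8), Q_3X_1 = (0, 5, -5); a normal to P_2 is Q_3Q_1 × Q_3X_1 = (-15, 15, 15).
Using Q_3: P_2 has equation -15x + 15y + 15z = 195.
Solving the 3×3 linear system -12x + y - 12z = 18, -15x + 15y + 15z = 195, -2x - 4y + 4z = -4 (e.g. by elimination or Cramer's rule, determinant = -2490) gives (-4, 6, 3).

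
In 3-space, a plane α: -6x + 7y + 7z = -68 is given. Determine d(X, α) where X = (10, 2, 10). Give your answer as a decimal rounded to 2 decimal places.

n·X − d = (-6)·(10) + (7)·(2) + (7)·(10) − (-68) = 92; |n| = √134.
Distance = |92| / √134 = 92/√134 ≈ 7.95.

7.95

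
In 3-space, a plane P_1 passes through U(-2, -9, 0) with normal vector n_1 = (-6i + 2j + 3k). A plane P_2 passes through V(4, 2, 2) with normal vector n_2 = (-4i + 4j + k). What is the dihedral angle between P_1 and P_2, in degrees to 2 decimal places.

29.50

P_1: n_1·r = n_1·U gives -6x + 2y + 3z = -6.
P_2: n_2·r = n_2·V gives -4x + 4y + z = -6.
cos θ = |n₁·n₂| / (|n₁||n₂|) = |35| / (√49 · √33).
θ = arccos(0.87039) ≈ 29.50°.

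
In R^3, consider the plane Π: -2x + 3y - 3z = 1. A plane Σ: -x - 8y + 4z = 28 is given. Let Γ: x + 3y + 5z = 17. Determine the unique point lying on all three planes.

(-8, 0, 5)

Solving the 3×3 linear system -2x + 3y - 3z = 1, -x - 8y + 4z = 28, x + 3y + 5z = 17 (e.g. by elimination or Cramer's rule, determinant = 116) gives (-8, 0, 5).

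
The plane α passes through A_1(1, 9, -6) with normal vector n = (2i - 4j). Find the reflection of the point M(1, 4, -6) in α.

α: n·r = n·A_1 gives 2x - 4y = -34.
λ = (n·M − d)/|n|² = (-14 − (-34))/20 = 1.
Reflection = M − 2λn = (1, 4, -6) − 2·(2, -4, 0) = (-3, 12, -6).

(-3, 12, -6)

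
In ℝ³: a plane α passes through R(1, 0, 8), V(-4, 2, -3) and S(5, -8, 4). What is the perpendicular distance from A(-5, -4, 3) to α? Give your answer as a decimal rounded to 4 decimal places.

5.6125

RV = (-5, 2, -11), RS = (4, -8, -4); a normal to α is RV × RS = (-96, -64, 32).
Using R: α has equation -96x - 64y + 32z = 160.
n·A − d = (-96)·(-5) + (-64)·(-4) + (32)·(3) − 160 = 672; |n| = √14336.
Distance = |672| / √14336 = 672/√14336 ≈ 5.6125.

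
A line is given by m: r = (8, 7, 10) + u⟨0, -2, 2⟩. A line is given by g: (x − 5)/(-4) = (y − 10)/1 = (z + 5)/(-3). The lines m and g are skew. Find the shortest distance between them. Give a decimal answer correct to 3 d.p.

g has direction (-4, 1, -3) through (5, 10, -5).
Common perpendicular direction n = (0, -2, 2) × (-4, 1, -3) = (4, -8, -8).
With w = (5, 10, -5) − (8, 7, 10) = (-3, 3, -15), w · n = 84.
Distance = |w · n| / |n| = |84| / √144 ≈ 7.000.

7.000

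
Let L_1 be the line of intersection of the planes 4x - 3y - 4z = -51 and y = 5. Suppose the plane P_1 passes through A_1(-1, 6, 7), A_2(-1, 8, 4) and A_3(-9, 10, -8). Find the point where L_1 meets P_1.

Direction of L_1: (4, -3, -4) × (0, 1, 0) = (4, 0, 4).
A point on L_1: solving the two plane equations with x = -17 gives (-17, 5, -8).
A_1A_2 = (0, 2, -3), A_1A_3 = (-8, 4, -15); a normal to P_1 is A_1A_2 × A_1A_3 = (-18, 24, 16).
Using A_1: P_1 has equation -18x + 24y + 16z = 274.
Substitute r = (-17, 5, -8) + t(4, 0, 4) into the plane: 298 + (-8)t = 274, so t = 3.
Intersection: (-17, 5, -8) + 3·(4, 0, 4) = (-5, 5, 4).

(-5, 5, 4)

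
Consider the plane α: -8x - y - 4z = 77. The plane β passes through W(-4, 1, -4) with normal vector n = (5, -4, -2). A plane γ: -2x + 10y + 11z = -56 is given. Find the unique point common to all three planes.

β: n·r = n·W gives 5x - 4y - 2z = -16.
Solving the 3×3 linear system -8x - y - 4z = 77, 5x - 4y - 2z = -16, -2x + 10y + 11z = -56 (e.g. by elimination or Cramer's rule, determinant = 75) gives (-8, -5, -2).

(-8, -5, -2)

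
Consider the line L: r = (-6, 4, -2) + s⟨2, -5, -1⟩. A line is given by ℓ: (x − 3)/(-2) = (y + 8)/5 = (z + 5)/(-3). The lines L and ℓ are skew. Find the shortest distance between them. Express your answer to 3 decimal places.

ℓ has direction (-2, 5, -3) through (3, -8, -5).
Common perpendicular direction n = (2, -5, -1) × (-2, 5, -3) = (20, 8, 0).
With w = (3, -8, -5) − (-6, 4, -2) = (9, -12, -3), w · n = 84.
Distance = |w · n| / |n| = |84| / √464 ≈ 3.900.

3.900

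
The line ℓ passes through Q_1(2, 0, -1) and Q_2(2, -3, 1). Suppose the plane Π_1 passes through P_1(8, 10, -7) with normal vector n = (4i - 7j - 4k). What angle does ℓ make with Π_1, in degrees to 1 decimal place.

23.6

A direction vector for ℓ is Q_2 − Q_1 = (0, -3, 2).
Π_1: n·r = n·P_1 gives 4x - 7y - 4z = -10.
sin θ = |n·v| / (|n||v|) = |13| / (√81 · √13) = 0.40062.
θ ≈ 23.6°.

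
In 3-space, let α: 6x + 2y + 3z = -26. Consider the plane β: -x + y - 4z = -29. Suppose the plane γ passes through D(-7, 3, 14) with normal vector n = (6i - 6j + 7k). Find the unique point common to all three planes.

(-7, -4, 8)

γ: n·r = n·D gives 6x - 6y + 7z = 38.
Solving the 3×3 linear system 6x + 2y + 3z = -26, -x + y - 4z = -29, 6x - 6y + 7z = 38 (e.g. by elimination or Cramer's rule, determinant = -136) gives (-7, -4, 8).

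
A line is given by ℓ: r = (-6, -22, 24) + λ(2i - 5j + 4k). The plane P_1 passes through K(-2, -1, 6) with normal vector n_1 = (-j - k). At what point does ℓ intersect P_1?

P_1: n_1·r = n_1·K gives -y - z = -5.
Substitute r = (-6, -22, 24) + t(2, -5, 4) into the plane: -2 + 1t = -5, so t = -3.
Intersection: (-6, -22, 24) + (-3)·(2, -5, 4) = (-12, -7, 12).

(-12, -7, 12)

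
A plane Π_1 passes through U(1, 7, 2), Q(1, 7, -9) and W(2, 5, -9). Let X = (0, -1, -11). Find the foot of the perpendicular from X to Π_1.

(4, 1, -11)

UQ = (0, 0, -11), UW = (1, -2, -11); a normal to Π_1 is UQ × UW = (-22, -11, 0).
Using U: Π_1 has equation -22x - 11y = -99.
Foot = X − λn with λ = (n·X − d)/|n|² = (11 − (-99))/605 = 2/11.
Foot = (0, -1, -11) − (2/11)·(-22, -11, 0) = (4, 1, -11).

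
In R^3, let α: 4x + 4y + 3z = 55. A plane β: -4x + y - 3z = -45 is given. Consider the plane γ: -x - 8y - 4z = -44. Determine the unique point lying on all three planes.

Solving the 3×3 linear system 4x + 4y + 3z = 55, -4x + y - 3z = -45, -x - 8y - 4z = -44 (e.g. by elimination or Cramer's rule, determinant = -65) gives (8, 2, 5).

(8, 2, 5)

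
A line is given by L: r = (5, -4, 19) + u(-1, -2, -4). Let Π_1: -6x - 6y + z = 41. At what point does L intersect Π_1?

Substitute r = (5, -4, 19) + t(-1, -2, -4) into the plane: 13 + 14t = 41, so t = 2.
Intersection: (5, -4, 19) + 2·(-1, -2, -4) = (3, -8, 11).

(3, -8, 11)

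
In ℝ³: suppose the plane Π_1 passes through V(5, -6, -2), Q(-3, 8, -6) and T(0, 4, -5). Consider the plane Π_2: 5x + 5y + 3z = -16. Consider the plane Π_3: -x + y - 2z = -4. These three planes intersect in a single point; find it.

VQ = (-8, 14, -4), VT = (-5, 10, -3); a normal to Π_1 is VQ × VT = (-2, -4, -10).
Using V: Π_1 has equation -2x - 4y - 10z = 34.
Solving the 3×3 linear system -2x - 4y - 10z = 34, 5x + 5y + 3z = -16, -x + y - 2z = -4 (e.g. by elimination or Cramer's rule, determinant = -102) gives (3, -5, -2).

(3, -5, -2)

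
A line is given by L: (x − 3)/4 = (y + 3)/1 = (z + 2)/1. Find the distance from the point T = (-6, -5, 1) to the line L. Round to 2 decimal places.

L has direction (4, 1, 1) through (3, -3, -2).
Taking (3, -3, -2) on L with direction v = (4, 1, 1): w = T − (3, -3, -2) = (-9, -2, 3), and w × v = (-5, 21, -1).
Distance = |w × v| / |v| = √467 / √18 ≈ 5.09.

5.09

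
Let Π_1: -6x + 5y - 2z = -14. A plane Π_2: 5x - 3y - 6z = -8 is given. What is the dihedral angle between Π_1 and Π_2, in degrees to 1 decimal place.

cos θ = |n₁·n₂| / (|n₁||n₂|) = |-33| / (√65 · √70).
θ = arccos(0.48922) ≈ 60.7°.

60.7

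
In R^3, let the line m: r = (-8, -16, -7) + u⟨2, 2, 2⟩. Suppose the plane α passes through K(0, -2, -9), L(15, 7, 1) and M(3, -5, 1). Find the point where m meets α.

(0, -8, 1)

KL = (15, 9, 10), KM = (3, -3, 10); a normal to α is KL × KM = (120, -120, -72).
Using K: α has equation 120x - 120y - 72z = 888.
Substitute r = (-8, -16, -7) + t(2, 2, 2) into the plane: 1464 + (-144)t = 888, so t = 4.
Intersection: (-8, -16, -7) + 4·(2, 2, 2) = (0, -8, 1).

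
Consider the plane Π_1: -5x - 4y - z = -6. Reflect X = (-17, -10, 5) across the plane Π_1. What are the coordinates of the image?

(13, 14, 11)

λ = (n·X − d)/|n|² = (120 − (-6))/42 = 3.
Reflection = X − 2λn = (-17, -10, 5) − 6·(-5, -4, -1) = (13, 14, 11).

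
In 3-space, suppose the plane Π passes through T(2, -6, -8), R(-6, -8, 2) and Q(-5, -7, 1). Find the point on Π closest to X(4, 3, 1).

TR = (-8, -2, 10), TQ = (-7, -1, 9); a normal to Π is TR × TQ = (-8, 2, -6).
Using T: Π has equation -8x + 2y - 6z = 20.
Foot = X − λn with λ = (n·X − d)/|n|² = (-32 − 20)/104 = -1/2.
Foot = (4, 3, 1) − (-1/2)·(-8, 2, -6) = (0, 4, -2).

(0, 4, -2)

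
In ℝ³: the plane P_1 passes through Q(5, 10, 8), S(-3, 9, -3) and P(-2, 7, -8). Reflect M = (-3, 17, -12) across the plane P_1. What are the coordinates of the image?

QS = (-8, -1, -11), QP = (-7, -3, -16); a normal to P_1 is QS × QP = (-17, -51, 17).
Using Q: P_1 has equation -17x - 51y + 17z = -459.
λ = (n·M − d)/|n|² = (-1020 − (-459))/3179 = -3/17.
Reflection = M − 2λn = (-3, 17, -12) − (-6/17)·(-17, -51, 17) = (-9, -1, -6).

(-9, -1, -6)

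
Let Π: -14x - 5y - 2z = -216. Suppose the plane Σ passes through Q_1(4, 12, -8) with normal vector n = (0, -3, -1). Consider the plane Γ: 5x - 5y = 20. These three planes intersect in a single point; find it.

Σ: n·r = n·Q_1 gives -3y - z = -28.
Solving the 3×3 linear system -14x - 5y - 2z = -216, -3y - z = -28, 5x - 5y = 20 (e.g. by elimination or Cramer's rule, determinant = 65) gives (12, 8, 4).

(12, 8, 4)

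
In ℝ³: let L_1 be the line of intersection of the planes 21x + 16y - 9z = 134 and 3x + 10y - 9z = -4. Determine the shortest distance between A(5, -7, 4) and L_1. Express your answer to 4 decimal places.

Direction of L_1: (21, 16, -9) × (3, 10, -9) = (-54, 162, 162).
A point on L_1: solving the two plane equations with x = 7 gives (7, 2, 5).
Taking (7, 2, 5) on L_1 with direction v = (-54, 162, 162): w = A − (7, 2, 5) = (-2, -9, -1), and w × v = (-1296, 378, -810).
Distance = |w × v| / |v| = √2478600 / √55404 ≈ 6.6886.

6.6886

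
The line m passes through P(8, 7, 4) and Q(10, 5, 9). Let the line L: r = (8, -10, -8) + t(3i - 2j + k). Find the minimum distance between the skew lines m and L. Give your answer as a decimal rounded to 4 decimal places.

15.9145

A direction vector for m is Q − P = (2, -2, 5).
Common perpendicular direction n = (2, -2, 5) × (3, -2, 1) = (8, 13, 2).
With w = (8, -10, -8) − (8, 7, 4) = (0, -17, -12), w · n = -245.
Distance = |w · n| / |n| = |-245| / √237 ≈ 15.9145.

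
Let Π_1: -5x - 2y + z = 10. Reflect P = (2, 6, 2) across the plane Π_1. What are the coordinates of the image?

(-8, 2, 4)

λ = (n·P − d)/|n|² = (-20 − 10)/30 = -1.
Reflection = P − 2λn = (2, 6, 2) − (-2)·(-5, -2, 1) = (-8, 2, 4).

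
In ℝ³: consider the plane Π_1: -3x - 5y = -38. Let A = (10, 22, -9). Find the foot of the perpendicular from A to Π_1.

Foot = A − λn with λ = (n·A − d)/|n|² = (-140 − (-38))/34 = -3.
Foot = (10, 22, -9) − (-3)·(-3, -5, 0) = (1, 7, -9).

(1, 7, -9)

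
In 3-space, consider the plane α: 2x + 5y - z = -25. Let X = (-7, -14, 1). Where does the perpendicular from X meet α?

(-3, -4, -1)

Foot = X − λn with λ = (n·X − d)/|n|² = (-85 − (-25))/30 = -2.
Foot = (-7, -14, 1) − (-2)·(2, 5, -1) = (-3, -4, -1).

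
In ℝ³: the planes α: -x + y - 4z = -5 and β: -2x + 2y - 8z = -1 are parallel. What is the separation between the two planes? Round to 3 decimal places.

Rescale β by 1/2: -x + y - 4z = -1/2. Then distance = |-5 − (-1/2)| / √18 ≈ 1.061.

1.061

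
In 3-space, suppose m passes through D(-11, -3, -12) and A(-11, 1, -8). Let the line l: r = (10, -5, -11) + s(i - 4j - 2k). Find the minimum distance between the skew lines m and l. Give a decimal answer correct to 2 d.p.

A direction vector for m is A − D = (0, 4, 4).
Common perpendicular direction n = (0, 4, 4) × (1, -4, -2) = (8, 4, -4).
With w = (10, -5, -11) − (-11, -3, -12) = (21, -2, 1), w · n = 156.
Distance = |w · n| / |n| = |156| / √96 ≈ 15.92.

15.92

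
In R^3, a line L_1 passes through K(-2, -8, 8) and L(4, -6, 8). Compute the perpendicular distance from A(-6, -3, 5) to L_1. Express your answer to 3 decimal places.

A direction vector for L_1 is L − K = (6, 2, 0).
Taking (-2, -8, 8) on L_1 with direction v = (6, 2, 0): w = A − (-2, -8, 8) = (-4, 5, -3), and w × v = (6, -18, -38).
Distance = |w × v| / |v| = √1804 / √40 ≈ 6.716.

6.716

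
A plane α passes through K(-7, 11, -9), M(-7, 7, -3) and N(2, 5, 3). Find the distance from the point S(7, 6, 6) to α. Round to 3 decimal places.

1.545

KM = (0, -4, 6), KN = (9, -6, 12); a normal to α is KM × KN = (-12, 54, 36).
Using K: α has equation -12x + 54y + 36z = 354.
n·S − d = (-12)·(7) + (54)·(6) + (36)·(6) − 354 = 102; |n| = √4356.
Distance = |102| / √4356 = 102/√4356 ≈ 1.545.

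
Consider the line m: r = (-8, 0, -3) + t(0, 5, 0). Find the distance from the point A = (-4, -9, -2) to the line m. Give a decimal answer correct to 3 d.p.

4.123

Taking (-8, 0, -3) on m with direction v = (0, 5, 0): w = A − (-8, 0, -3) = (4, -9, 1), and w × v = (-5, 0, 20).
Distance = |w × v| / |v| = √425 / √25 ≈ 4.123.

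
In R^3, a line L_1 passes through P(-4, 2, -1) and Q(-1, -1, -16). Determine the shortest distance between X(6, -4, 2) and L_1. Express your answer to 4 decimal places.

A direction vector for L_1 is Q − P = (3, -3, -15).
Taking (-4, 2, -1) on L_1 with direction v = (3, -3, -15): w = X − (-4, 2, -1) = (10, -6, 3), and w × v = (99, 159, -12).
Distance = |w × v| / |v| = √35226 / √243 ≈ 12.0401.

12.0401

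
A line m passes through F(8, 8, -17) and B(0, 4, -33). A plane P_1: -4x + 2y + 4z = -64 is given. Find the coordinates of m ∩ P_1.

(12, 10, -9)

A direction vector for m is B − F = (-8, -4, -16).
Substitute r = (8, 8, -17) + t(-8, -4, -16) into the plane: -84 + (-40)t = -64, so t = -1/2.
Intersection: (8, 8, -17) + (-1/2)·(-8, -4, -16) = (12, 10, -9).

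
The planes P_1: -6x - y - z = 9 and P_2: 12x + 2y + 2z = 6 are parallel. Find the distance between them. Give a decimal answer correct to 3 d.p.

1.947

Rescale P_2 by 1/(-2): -6x - y - z = -3. Then distance = |9 − (-3)| / √38 ≈ 1.947.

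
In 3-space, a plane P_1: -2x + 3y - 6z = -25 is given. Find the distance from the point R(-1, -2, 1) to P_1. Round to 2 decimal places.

n·R − d = (-2)·(-1) + (3)·(-2) + (-6)·(1) − (-25) = 15; |n| = √49.
Distance = |15| / √49 = 15/√49 ≈ 2.14.

2.14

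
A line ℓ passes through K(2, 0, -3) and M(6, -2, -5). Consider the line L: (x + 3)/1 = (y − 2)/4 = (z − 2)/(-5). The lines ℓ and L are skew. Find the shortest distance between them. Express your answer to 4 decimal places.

1.1547

A direction vector for ℓ is M − K = (4, -2, -2).
L has direction (1, 4, -5) through (-3, 2, 2).
Common perpendicular direction n = (4, -2, -2) × (1, 4, -5) = (18, 18, 18).
With w = (-3, 2, 2) − (2, 0, -3) = (-5, 2, 5), w · n = 36.
Distance = |w · n| / |n| = |36| / √972 ≈ 1.1547.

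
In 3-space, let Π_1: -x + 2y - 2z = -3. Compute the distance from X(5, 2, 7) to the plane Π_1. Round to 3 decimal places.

4.000

n·X − d = (-1)·(5) + (2)·(2) + (-2)·(7) − (-3) = -12; |n| = √9.
Distance = |-12| / √9 = 12/√9 ≈ 4.000.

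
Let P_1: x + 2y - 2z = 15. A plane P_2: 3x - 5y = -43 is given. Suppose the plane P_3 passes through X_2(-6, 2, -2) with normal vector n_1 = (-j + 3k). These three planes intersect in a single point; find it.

P_3: n_1·r = n_1·X_2 gives -y + 3z = -8.
Solving the 3×3 linear system x + 2y - 2z = 15, 3x - 5y = -43, -y + 3z = -8 (e.g. by elimination or Cramer's rule, determinant = -27) gives (-1, 8, 0).

(-1, 8, 0)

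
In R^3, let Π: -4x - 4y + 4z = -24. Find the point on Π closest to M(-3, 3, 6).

(1, 7, 2)

Foot = M − λn with λ = (n·M − d)/|n|² = (24 − (-24))/48 = 1.
Foot = (-3, 3, 6) − 1·(-4, -4, 4) = (1, 7, 2).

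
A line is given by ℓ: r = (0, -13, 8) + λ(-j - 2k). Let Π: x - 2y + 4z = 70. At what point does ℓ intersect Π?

Substitute r = (0, -13, 8) + t(0, -1, -2) into the plane: 58 + (-6)t = 70, so t = -2.
Intersection: (0, -13, 8) + (-2)·(0, -1, -2) = (0, -11, 12).

(0, -11, 12)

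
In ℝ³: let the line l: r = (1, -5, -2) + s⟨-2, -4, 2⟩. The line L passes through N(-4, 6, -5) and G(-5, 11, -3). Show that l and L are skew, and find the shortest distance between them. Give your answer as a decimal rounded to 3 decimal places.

6.728

A direction vector for L is G − N = (-1, 5, 2).
Common perpendicular direction n = (-2, -4, 2) × (-1, 5, 2) = (-18, 2, -14).
With w = (-4, 6, -5) − (1, -5, -2) = (-5, 11, -3), w · n = 154.
Since n ≠ 0 the lines are not parallel, and w · n = 154 ≠ 0 so they do not intersect; hence they are skew.
Distance = |w · n| / |n| = |154| / √524 ≈ 6.728.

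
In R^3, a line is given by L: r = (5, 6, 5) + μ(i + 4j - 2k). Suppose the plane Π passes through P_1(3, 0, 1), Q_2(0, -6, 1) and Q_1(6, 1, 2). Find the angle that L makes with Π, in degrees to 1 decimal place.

18.6

P_1Q_2 = (-3, -6, 0), P_1Q_1 = (3, 1, 1); a normal to Π is P_1Q_2 × P_1Q_1 = (-6, 3, 15).
Using P_1: Π has equation -6x + 3y + 15z = -3.
sin θ = |n·v| / (|n||v|) = |-24| / (√270 · √21) = 0.31873.
θ ≈ 18.6°.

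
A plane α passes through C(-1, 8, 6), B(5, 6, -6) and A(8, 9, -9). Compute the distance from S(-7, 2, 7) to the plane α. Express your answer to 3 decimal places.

2.325

CB = (6, -2, -12), CA = (9, 1, -15); a normal to α is CB × CA = (42, -18, 24).
Using C: α has equation 42x - 18y + 24z = -42.
n·S − d = (42)·(-7) + (-18)·(2) + (24)·(7) − (-42) = -120; |n| = √2664.
Distance = |-120| / √2664 = 120/√2664 ≈ 2.325.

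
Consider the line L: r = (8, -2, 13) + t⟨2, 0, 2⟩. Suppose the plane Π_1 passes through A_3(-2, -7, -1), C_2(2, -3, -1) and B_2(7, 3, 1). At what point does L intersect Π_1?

A_3C_2 = (4, 4, 0), A_3B_2 = (9, 10, 2); a normal to Π_1 is A_3C_2 × A_3B_2 = (8, -8, 4).
Using A_3: Π_1 has equation 8x - 8y + 4z = 36.
Substitute r = (8, -2, 13) + t(2, 0, 2) into the plane: 132 + 24t = 36, so t = -4.
Intersection: (8, -2, 13) + (-4)·(2, 0, 2) = (0, -2, 5).

(0, -2, 5)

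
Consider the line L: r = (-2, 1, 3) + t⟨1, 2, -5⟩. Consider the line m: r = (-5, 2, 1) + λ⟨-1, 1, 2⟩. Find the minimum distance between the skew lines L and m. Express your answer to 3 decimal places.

Common perpendicular direction n = (1, 2, -5) × (-1, 1, 2) = (9, 3, 3).
With w = (-5, 2, 1) − (-2, 1, 3) = (-3, 1, -2), w · n = -30.
Distance = |w · n| / |n| = |-30| / √99 ≈ 3.015.

3.015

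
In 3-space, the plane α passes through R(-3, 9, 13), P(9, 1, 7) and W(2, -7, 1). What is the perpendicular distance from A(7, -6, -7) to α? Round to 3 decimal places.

RP = (12, -8, -6), RW = (5, -16, -12); a normal to α is RP × RW = (0, 114, -152).
Using R: α has equation 114y - 152z = -950.
n·A − d = (0)·(7) + (114)·(-6) + (-152)·(-7) − (-950) = 1330; |n| = √36100.
Distance = |1330| / √36100 = 1330/√36100 ≈ 7.000.

7.000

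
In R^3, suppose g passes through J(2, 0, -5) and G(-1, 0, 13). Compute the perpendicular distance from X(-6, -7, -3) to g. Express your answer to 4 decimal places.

10.3048

A direction vector for g is G − J = (-3, 0, 18).
Taking (2, 0, -5) on g with direction v = (-3, 0, 18): w = X − (2, 0, -5) = (-8, -7, 2), and w × v = (-126, 138, -21).
Distance = |w × v| / |v| = √35361 / √333 ≈ 10.3048.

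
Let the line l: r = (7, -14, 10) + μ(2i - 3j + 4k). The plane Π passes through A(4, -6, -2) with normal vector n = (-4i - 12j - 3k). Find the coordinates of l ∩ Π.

(1, -5, -2)

Π: n·r = n·A gives -4x - 12y - 3z = 62.
Substitute r = (7, -14, 10) + t(2, -3, 4) into the plane: 110 + 16t = 62, so t = -3.
Intersection: (7, -14, 10) + (-3)·(2, -3, 4) = (1, -5, -2).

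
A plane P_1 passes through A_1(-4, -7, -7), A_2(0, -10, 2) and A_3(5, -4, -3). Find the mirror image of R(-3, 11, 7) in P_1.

(15, -19, -11)

A_1A_2 = (4, -3, 9), A_1A_3 = (9, 3, 4); a normal to P_1 is A_1A_2 × A_1A_3 = (-39, 65, 39).
Using A_1: P_1 has equation -39x + 65y + 39z = -572.
λ = (n·R − d)/|n|² = (1105 − (-572))/7267 = 3/13.
Reflection = R − 2λn = (-3, 11, 7) − (6/13)·(-39, 65, 39) = (15, -19, -11).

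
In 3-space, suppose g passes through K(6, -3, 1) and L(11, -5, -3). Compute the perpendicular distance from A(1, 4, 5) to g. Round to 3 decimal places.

4.773

A direction vector for g is L − K = (5, -2, -4).
Taking (6, -3, 1) on g with direction v = (5, -2, -4): w = A − (6, -3, 1) = (-5, 7, 4), and w × v = (-20, 0, -25).
Distance = |w × v| / |v| = √1025 / √45 ≈ 4.773.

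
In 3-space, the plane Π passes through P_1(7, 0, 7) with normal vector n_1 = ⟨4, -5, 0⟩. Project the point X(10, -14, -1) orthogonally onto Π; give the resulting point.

Π: n_1·r = n_1·P_1 gives 4x - 5y = 28.
Foot = X − λn with λ = (n·X − d)/|n|² = (110 − 28)/41 = 2.
Foot = (10, -14, -1) − 2·(4, -5, 0) = (2, -4, -1).

(2, -4, -1)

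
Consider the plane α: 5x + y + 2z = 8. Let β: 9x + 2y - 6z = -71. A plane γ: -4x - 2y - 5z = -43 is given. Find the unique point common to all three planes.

(-3, 5, 9)

Solving the 3×3 linear system 5x + y + 2z = 8, 9x + 2y - 6z = -71, -4x - 2y - 5z = -43 (e.g. by elimination or Cramer's rule, determinant = -61) gives (-3, 5, 9).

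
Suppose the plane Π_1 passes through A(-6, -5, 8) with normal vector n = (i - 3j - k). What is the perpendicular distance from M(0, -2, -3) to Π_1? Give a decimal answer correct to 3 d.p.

2.412

Π_1: n·r = n·A gives x - 3y - z = 1.
n·M − d = (1)·(0) + (-3)·(-2) + (-1)·(-3) − 1 = 8; |n| = √11.
Distance = |8| / √11 = 8/√11 ≈ 2.412.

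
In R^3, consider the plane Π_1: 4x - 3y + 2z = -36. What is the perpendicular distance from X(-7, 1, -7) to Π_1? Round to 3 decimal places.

1.671

n·X − d = (4)·(-7) + (-3)·(1) + (2)·(-7) − (-36) = -9; |n| = √29.
Distance = |-9| / √29 = 9/√29 ≈ 1.671.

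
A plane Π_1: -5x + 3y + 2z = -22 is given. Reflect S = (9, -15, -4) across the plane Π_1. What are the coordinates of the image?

(-11, -3, 4)

λ = (n·S − d)/|n|² = (-98 − (-22))/38 = -2.
Reflection = S − 2λn = (9, -15, -4) − (-4)·(-5, 3, 2) = (-11, -3, 4).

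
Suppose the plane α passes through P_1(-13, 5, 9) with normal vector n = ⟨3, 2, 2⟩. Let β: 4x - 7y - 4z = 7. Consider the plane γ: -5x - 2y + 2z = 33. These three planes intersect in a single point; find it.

α: n·r = n·P_1 gives 3x + 2y + 2z = -11.
Solving the 3×3 linear system 3x + 2y + 2z = -11, 4x - 7y - 4z = 7, -5x - 2y + 2z = 33 (e.g. by elimination or Cramer's rule, determinant = -128) gives (-3, -5, 4).

(-3, -5, 4)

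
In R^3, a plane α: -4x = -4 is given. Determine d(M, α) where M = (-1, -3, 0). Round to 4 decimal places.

2.0000

n·M − d = (-4)·(-1) + (0)·(-3) + (0)·(0) − (-4) = 8; |n| = √16.
Distance = |8| / √16 = 8/√16 ≈ 2.0000.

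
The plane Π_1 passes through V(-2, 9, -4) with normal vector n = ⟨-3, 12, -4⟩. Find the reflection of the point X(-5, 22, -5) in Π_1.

Π_1: n·r = n·V gives -3x + 12y - 4z = 130.
λ = (n·X − d)/|n|² = (299 − 130)/169 = 1.
Reflection = X − 2λn = (-5, 22, -5) − 2·(-3, 12, -4) = (1, -2, 3).

(1, -2, 3)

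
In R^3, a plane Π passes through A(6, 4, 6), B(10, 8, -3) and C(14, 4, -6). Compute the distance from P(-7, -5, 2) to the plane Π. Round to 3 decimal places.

15.492

AB = (4, 4, -9), AC = (8, 0, -12); a normal to Π is AB × AC = (-48, -24, -32).
Using A: Π has equation -48x - 24y - 32z = -576.
n·P − d = (-48)·(-7) + (-24)·(-5) + (-32)·(2) − (-576) = 968; |n| = √3904.
Distance = |968| / √3904 = 968/√3904 ≈ 15.492.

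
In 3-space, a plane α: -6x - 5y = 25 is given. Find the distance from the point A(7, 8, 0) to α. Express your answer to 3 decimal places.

13.700

n·A − d = (-6)·(7) + (-5)·(8) + (0)·(0) − 25 = -107; |n| = √61.
Distance = |-107| / √61 = 107/√61 ≈ 13.700.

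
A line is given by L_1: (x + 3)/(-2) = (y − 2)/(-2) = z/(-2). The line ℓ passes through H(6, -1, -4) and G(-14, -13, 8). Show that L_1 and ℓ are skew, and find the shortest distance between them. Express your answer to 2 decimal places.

L_1 has direction (-2, -2, -2) through (-3, 2, 0).
A direction vector for ℓ is G − H = (-20, -12, 12).
Common perpendicular direction n = (-2, -2, -2) × (-20, -12, 12) = (-48, 64, -16).
With w = (6, -1, -4) − (-3, 2, 0) = (9, -3, -4), w · n = -560.
Since n ≠ 0 the lines are not parallel, and w · n = -560 ≠ 0 so they do not intersect; hence they are skew.
Distance = |w · n| / |n| = |-560| / √6656 ≈ 6.86.

6.86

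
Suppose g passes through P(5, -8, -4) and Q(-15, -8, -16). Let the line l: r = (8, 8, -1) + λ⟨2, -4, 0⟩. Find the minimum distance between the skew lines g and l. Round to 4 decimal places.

2.9896

A direction vector for g is Q − P = (-20, 0, -12).
Common perpendicular direction n = (-20, 0, -12) × (2, -4, 0) = (-48, -24, 80).
With w = (8, 8, -1) − (5, -8, -4) = (3, 16, 3), w · n = -288.
Distance = |w · n| / |n| = |-288| / √9280 ≈ 2.9896.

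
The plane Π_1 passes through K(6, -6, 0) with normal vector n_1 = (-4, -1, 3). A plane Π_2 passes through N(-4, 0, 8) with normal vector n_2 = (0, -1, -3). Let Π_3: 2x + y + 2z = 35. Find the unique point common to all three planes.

Π_1: n_1·r = n_1·K gives -4x - y + 3z = -18.
Π_2: n_2·r = n_2·N gives -y - 3z = -24.
Solving the 3×3 linear system -4x - y + 3z = -18, -y - 3z = -24, 2x + y + 2z = 35 (e.g. by elimination or Cramer's rule, determinant = 8) gives (9, 3, 7).

(9, 3, 7)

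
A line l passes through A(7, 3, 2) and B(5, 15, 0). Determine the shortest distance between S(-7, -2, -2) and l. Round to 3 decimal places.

A direction vector for l is B − A = (-2, 12, -2).
Taking (7, 3, 2) on l with direction v = (-2, 12, -2): w = S − (7, 3, 2) = (-14, -5, -4), and w × v = (58, -20, -178).
Distance = |w × v| / |v| = √35448 / √152 ≈ 15.271.

15.271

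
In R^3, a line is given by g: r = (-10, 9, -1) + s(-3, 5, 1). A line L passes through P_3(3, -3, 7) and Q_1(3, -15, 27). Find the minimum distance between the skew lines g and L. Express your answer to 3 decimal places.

7.754

A direction vector for L is Q_1 − P_3 = (0, -12, 20).
Common perpendicular direction n = (-3, 5, 1) × (0, -12, 20) = (112, 60, 36).
With w = (3, -3, 7) − (-10, 9, -1) = (13, -12, 8), w · n = 1024.
Distance = |w · n| / |n| = |1024| / √17440 ≈ 7.754.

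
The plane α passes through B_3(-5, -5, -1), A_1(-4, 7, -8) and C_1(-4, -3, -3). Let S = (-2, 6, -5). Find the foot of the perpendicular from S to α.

(-4, 5, -7)

B_3A_1 = (1, 12, -7), B_3C_1 = (1, 2, -2); a normal to α is B_3A_1 × B_3C_1 = (-10, -5, -10).
Using B_3: α has equation -10x - 5y - 10z = 85.
Foot = S − λn with λ = (n·S − d)/|n|² = (40 − 85)/225 = -1/5.
Foot = (-2, 6, -5) − (-1/5)·(-10, -5, -10) = (-4, 5, -7).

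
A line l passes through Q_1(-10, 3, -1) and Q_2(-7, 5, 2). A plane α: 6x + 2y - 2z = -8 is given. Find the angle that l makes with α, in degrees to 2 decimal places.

A direction vector for l is Q_2 − Q_1 = (3, 2, 3).
sin θ = |n·v| / (|n||v|) = |16| / (√44 · √22) = 0.51426.
θ ≈ 30.95°.

30.95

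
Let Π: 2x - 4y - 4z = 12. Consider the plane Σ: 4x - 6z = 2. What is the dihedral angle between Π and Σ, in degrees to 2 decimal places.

cos θ = |n₁·n₂| / (|n₁||n₂|) = |32| / (√36 · √52).
θ = arccos(0.73960) ≈ 42.30°.

42.30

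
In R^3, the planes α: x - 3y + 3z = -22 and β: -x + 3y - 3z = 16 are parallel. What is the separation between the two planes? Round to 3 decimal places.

1.376

Rescale β by 1/(-1): x - 3y + 3z = -16. Then distance = |-22 − (-16)| / √19 ≈ 1.376.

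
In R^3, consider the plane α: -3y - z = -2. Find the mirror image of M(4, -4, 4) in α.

(4, 2, 6)

λ = (n·M − d)/|n|² = (8 − (-2))/10 = 1.
Reflection = M − 2λn = (4, -4, 4) − 2·(0, -3, -1) = (4, 2, 6).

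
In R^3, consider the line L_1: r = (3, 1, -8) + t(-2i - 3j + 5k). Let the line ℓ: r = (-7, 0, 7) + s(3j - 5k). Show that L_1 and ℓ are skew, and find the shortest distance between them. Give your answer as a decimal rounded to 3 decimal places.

Common perpendicular direction n = (-2, -3, 5) × (0, 3, -5) = (0, -10, -6).
With w = (-7, 0, 7) − (3, 1, -8) = (-10, -1, 15), w · n = -80.
Since n ≠ 0 the lines are not parallel, and w · n = -80 ≠ 0 so they do not intersect; hence they are skew.
Distance = |w · n| / |n| = |-80| / √136 ≈ 6.860.

6.860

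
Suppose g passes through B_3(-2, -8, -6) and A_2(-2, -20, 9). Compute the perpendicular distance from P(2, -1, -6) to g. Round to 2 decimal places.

A direction vector for g is A_2 − B_3 = (0, -12, 15).
Taking (-2, -8, -6) on g with direction v = (0, -12, 15): w = P − (-2, -8, -6) = (4, 7, 0), and w × v = (105, -60, -48).
Distance = |w × v| / |v| = √16929 / √369 ≈ 6.77.

6.77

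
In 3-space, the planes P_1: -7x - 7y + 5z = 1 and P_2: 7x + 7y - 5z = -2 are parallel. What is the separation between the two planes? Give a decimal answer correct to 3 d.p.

0.090

Rescale P_2 by 1/(-1): -7x - 7y + 5z = 2. Then distance = |1 − 2| / √123 ≈ 0.090.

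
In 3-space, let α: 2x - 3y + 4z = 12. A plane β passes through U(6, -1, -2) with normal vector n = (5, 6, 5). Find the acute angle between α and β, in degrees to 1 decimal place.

76.1

β: n·r = n·U gives 5x + 6y + 5z = 14.
cos θ = |n₁·n₂| / (|n₁||n₂|) = |12| / (√29 · √86).
θ = arccos(0.24029) ≈ 76.1°.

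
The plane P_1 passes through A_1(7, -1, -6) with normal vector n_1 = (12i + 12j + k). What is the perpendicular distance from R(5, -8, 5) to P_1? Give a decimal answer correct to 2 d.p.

5.71

P_1: n_1·r = n_1·A_1 gives 12x + 12y + z = 66.
n·R − d = (12)·(5) + (12)·(-8) + (1)·(5) − 66 = -97; |n| = √289.
Distance = |-97| / √289 = 97/√289 ≈ 5.71.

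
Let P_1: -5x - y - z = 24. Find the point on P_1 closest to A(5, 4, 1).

(-5, 2, -1)

Foot = A − λn with λ = (n·A − d)/|n|² = (-30 − 24)/27 = -2.
Foot = (5, 4, 1) − (-2)·(-5, -1, -1) = (-5, 2, -1).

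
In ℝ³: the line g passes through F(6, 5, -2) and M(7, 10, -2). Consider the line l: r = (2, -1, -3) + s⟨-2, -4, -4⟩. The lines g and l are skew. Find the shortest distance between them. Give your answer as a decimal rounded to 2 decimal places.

A direction vector for g is M − F = (1, 5, 0).
Common perpendicular direction n = (1, 5, 0) × (-2, -4, -4) = (-20, 4, 6).
With w = (2, -1, -3) − (6, 5, -2) = (-4, -6, -1), w · n = 50.
Distance = |w · n| / |n| = |50| / √452 ≈ 2.35.

2.35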